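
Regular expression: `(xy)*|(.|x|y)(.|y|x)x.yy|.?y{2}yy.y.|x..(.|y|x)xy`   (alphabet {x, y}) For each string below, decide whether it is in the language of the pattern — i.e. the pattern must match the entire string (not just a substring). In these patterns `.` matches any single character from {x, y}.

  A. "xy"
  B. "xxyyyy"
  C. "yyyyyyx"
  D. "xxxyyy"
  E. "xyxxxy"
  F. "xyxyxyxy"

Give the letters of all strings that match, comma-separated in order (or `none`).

A, C, D, E, F

A → match
B → no match
C → match
D → match
E → match
F → match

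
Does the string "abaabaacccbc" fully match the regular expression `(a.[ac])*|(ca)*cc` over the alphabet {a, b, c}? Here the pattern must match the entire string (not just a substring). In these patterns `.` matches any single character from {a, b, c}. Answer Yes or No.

No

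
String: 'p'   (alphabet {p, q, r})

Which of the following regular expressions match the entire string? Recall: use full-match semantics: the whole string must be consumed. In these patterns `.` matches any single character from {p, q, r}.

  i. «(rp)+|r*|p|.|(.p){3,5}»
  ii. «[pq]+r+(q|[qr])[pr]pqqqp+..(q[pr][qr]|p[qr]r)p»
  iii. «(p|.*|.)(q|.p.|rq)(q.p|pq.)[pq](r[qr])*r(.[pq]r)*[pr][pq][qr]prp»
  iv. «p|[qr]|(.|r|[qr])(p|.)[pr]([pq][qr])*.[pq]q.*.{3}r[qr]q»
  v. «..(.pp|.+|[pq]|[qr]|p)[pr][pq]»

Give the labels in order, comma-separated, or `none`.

i → match
ii → no match
iii → no match — must end with 'prp'
iv → match
v → no match

i, iv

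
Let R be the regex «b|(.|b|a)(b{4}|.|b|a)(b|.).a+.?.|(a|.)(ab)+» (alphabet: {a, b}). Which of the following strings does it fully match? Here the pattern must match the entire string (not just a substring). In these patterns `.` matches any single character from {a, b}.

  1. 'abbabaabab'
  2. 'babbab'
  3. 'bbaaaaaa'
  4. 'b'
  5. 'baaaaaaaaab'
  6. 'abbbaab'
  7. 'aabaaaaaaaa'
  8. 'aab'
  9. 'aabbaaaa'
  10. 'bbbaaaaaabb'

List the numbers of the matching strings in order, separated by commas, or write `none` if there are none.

1 → no match
2 → match
3 → match
4 → match
5 → match
6 → match
7 → match
8 → match
9 → match
10 → match

2, 3, 4, 5, 6, 7, 8, 9, 10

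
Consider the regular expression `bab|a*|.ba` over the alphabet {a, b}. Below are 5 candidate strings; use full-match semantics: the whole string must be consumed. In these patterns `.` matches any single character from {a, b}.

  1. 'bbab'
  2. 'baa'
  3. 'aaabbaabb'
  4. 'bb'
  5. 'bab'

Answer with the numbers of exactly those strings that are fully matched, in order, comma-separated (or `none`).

5

1 → no match
2 → no match
3 → no match
4 → no match
5 → match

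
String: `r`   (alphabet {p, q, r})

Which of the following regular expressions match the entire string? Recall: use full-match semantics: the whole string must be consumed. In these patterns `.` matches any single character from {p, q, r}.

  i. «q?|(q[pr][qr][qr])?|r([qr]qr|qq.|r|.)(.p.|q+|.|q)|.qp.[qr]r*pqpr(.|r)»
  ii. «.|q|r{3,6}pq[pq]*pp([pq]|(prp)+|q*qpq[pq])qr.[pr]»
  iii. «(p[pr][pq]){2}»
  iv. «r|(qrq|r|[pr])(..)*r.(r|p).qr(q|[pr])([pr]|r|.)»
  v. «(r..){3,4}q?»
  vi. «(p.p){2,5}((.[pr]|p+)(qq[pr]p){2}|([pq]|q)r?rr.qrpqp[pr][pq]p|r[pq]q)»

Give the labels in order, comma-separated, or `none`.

i → no match
ii → match
iii → no match — must start with `p`
iv → match
v → no match
vi → no match — must start with `p`

ii, iv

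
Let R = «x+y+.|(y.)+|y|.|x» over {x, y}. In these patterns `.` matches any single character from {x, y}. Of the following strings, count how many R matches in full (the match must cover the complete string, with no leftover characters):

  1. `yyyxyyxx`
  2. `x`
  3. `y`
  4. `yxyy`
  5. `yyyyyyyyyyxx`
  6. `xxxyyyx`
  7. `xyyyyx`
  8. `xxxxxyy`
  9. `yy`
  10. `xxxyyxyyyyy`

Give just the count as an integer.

1 → no match
2 → match
3 → match
4 → match
5 → no match
6 → match
7 → match
8 → match
9 → match
10 → no match
Total matched: 7

7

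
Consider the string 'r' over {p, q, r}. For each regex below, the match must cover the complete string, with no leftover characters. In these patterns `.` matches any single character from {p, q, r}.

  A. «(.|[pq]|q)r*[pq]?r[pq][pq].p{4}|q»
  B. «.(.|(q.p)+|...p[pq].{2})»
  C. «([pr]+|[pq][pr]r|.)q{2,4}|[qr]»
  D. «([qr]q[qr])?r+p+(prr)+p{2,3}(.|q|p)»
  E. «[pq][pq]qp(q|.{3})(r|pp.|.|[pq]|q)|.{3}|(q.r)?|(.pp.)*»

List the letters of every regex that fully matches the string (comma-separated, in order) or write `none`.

A → no match
B → no match
C → match
D → no match
E → no match

C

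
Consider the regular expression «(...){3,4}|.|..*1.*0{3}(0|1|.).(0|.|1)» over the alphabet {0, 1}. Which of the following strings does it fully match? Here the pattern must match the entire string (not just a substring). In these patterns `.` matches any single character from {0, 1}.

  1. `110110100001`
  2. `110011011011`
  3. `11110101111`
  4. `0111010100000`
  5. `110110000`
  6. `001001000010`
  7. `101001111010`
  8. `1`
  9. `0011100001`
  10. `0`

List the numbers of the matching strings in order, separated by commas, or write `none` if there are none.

1 → match
2 → match
3 → no match
4 → no match
5 → match
6 → match
7 → match
8 → match
9 → no match
10 → match

1, 2, 5, 6, 7, 8, 10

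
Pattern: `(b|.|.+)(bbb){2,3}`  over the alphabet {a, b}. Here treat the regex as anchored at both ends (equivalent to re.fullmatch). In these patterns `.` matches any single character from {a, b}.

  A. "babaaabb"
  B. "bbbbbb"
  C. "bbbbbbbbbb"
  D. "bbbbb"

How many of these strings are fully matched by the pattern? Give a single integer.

A. "babaaabb" → no match — must end with "bbb"
B. "bbbbbb" → no match
C. "bbbbbbbbbb" → match
D. "bbbbb" → no match
Total matched: 1

1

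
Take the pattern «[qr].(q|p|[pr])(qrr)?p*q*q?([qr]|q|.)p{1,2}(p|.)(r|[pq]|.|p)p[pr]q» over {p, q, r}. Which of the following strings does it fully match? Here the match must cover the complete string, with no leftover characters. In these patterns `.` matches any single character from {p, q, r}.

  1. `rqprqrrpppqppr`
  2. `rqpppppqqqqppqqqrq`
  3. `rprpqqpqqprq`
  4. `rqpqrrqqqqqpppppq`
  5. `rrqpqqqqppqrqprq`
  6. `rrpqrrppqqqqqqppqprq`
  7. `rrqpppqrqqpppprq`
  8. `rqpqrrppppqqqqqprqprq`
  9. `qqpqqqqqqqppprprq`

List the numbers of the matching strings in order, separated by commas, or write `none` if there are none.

1 → no match — must end with `q`
2 → no match
3. `rprpqqpqqprq` → match
4 → match
5 → no match
6 → match
7 → no match
8 → match
9 → match

3, 4, 6, 8, 9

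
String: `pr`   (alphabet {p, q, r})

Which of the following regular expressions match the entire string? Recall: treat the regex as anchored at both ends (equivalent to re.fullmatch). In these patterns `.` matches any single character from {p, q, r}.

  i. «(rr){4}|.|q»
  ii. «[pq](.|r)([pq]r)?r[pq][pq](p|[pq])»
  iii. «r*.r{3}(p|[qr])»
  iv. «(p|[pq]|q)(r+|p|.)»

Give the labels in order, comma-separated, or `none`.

i → no match
ii → no match
iii → no match
iv → match

iv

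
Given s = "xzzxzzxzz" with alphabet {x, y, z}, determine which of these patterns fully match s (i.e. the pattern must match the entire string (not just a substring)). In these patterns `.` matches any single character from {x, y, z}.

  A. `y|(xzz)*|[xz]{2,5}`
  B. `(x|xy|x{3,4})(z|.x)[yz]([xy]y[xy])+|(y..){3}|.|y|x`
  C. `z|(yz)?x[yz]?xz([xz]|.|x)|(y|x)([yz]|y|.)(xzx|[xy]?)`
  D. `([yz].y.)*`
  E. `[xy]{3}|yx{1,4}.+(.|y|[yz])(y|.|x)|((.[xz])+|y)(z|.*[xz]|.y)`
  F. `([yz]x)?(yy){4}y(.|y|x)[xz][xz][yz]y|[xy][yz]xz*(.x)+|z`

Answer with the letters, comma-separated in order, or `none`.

A → match
B → no match
C → no match
D → no match
E → match
F → no match

A, E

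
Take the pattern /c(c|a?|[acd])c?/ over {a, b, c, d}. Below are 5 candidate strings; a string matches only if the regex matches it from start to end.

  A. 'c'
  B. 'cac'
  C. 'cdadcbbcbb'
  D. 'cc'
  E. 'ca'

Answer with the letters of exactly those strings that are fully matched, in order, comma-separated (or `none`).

A → match
B → match
C → no match
D → match
E → match

A, B, D, E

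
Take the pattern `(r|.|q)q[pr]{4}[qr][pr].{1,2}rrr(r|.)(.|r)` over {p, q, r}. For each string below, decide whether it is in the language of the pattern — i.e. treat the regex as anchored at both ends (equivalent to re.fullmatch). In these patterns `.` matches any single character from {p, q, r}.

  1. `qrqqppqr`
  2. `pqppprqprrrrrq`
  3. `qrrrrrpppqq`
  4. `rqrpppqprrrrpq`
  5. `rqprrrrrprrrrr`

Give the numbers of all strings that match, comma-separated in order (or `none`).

1 → no match
2 → match
3 → no match
4 → match
5 → match

2, 4, 5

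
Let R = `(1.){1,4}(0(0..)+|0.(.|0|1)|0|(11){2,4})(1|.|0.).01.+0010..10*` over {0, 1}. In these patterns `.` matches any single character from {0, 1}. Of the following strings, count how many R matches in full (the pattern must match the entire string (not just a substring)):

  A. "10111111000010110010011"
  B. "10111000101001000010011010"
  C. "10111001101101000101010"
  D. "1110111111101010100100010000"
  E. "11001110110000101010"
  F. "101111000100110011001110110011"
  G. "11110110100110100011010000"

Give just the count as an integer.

3

A → match
B → no match
C → match
D → no match
E → match
F → no match
G → no match
Total matched: 3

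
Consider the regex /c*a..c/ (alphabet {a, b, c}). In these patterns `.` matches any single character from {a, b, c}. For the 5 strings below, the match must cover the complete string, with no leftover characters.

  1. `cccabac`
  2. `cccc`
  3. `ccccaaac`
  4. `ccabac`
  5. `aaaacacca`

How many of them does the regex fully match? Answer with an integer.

1 → match
2 → no match
3 → match
4 → match
5 → no match — must end with `c`
Total matched: 3

3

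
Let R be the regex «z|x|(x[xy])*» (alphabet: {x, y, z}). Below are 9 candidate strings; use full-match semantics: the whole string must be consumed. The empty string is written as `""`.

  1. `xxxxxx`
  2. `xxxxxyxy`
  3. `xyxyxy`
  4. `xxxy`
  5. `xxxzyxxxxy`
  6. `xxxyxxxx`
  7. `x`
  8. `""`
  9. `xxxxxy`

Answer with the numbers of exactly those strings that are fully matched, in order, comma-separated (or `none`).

1 → match
2 → match
3 → match
4 → match
5 → no match
6 → match
7 → match
8 → match
9 → match

1, 2, 3, 4, 6, 7, 8, 9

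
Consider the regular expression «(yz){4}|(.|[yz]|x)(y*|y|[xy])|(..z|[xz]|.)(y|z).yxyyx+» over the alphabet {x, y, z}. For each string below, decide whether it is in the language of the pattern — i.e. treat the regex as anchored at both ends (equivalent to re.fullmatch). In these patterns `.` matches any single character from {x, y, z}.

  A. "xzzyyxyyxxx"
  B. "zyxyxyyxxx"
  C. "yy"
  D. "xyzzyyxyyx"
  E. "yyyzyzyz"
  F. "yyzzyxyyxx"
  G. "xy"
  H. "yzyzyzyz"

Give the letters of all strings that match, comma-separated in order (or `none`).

A → no match
B → match
C → match
D → match
E → no match
F → no match
G → match
H → match

B, C, D, G, H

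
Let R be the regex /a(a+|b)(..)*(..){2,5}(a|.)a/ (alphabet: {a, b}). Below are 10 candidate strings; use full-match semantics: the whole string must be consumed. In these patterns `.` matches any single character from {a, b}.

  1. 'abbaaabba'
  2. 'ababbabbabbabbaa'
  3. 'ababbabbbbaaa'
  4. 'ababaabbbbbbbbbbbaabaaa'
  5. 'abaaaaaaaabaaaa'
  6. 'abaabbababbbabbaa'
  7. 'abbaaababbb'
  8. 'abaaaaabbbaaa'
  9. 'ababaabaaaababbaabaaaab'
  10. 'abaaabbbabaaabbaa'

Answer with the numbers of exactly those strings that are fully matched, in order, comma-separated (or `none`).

1 → no match
2 → match
3 → no match
4 → no match
5 → no match
6 → no match
7 → no match — must end with 'a'
8 → no match
9 → no match — must end with 'a'
10 → no match

2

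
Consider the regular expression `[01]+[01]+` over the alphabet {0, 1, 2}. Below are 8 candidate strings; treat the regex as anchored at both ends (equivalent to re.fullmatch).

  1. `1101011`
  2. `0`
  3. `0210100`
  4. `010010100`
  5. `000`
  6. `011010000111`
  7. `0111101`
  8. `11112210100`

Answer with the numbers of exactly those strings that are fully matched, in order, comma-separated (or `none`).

1, 4, 5, 6, 7

1 → match
2 → no match
3 → no match
4 → match
5 → match
6 → match
7 → match
8 → no match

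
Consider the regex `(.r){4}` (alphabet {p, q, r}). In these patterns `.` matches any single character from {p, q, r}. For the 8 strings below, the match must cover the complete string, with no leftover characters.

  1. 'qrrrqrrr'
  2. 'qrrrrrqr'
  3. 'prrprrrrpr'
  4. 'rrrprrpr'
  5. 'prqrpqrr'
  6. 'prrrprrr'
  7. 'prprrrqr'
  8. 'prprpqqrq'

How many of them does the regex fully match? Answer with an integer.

1. 'qrrrqrrr' → match
2. 'qrrrrrqr' → match
3. 'prrprrrrpr' → no match
4. 'rrrprrpr' → no match
5. 'prqrpqrr' → no match
6. 'prrrprrr' → match
7. 'prprrrqr' → match
8. 'prprpqqrq' → no match — must end with 'r'
Total matched: 4

4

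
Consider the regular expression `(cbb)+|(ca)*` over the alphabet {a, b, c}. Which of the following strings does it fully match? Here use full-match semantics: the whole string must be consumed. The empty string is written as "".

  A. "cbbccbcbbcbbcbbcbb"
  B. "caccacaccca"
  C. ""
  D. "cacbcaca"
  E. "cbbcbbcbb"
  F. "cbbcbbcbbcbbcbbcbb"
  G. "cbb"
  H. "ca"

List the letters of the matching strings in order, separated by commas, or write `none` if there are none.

C, E, F, G, H

A → no match
B → no match
C → match
D → no match
E → match
F → match
G → match
H → match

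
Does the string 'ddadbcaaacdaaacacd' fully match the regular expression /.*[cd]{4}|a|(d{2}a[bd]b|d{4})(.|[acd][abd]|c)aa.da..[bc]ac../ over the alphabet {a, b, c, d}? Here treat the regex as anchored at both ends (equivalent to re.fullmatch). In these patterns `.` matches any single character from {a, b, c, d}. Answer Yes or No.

No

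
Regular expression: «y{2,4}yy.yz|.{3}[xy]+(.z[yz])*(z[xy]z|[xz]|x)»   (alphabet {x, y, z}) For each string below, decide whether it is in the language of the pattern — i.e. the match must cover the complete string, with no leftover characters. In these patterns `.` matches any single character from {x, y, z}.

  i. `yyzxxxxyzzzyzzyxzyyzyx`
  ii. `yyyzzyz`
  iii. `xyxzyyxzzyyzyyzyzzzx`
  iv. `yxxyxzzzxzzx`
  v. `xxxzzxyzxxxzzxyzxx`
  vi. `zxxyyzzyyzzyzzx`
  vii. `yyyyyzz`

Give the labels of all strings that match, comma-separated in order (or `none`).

iv, vi

i → no match
ii → no match
iii → no match
iv → match
v → no match
vi → match
vii → no match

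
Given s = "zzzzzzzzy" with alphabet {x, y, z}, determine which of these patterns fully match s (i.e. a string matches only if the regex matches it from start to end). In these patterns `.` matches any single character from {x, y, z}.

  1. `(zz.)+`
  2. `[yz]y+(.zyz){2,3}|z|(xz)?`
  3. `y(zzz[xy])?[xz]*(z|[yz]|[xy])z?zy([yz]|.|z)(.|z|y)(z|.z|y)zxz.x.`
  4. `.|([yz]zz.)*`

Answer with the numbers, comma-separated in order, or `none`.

1 → match
2 → no match
3 → no match — must start with "y"
4 → no match

1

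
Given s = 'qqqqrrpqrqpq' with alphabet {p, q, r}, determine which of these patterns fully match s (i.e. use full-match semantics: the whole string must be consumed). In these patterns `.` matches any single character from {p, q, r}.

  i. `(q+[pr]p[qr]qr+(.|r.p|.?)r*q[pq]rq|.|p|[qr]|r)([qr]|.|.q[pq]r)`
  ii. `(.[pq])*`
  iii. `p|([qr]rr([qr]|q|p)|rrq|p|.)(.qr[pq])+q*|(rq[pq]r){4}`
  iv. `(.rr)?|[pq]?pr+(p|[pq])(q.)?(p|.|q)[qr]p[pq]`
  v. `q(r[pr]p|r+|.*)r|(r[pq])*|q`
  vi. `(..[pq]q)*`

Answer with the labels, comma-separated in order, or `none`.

i → no match
ii → no match
iii → no match
iv → no match
v → no match
vi → match

vi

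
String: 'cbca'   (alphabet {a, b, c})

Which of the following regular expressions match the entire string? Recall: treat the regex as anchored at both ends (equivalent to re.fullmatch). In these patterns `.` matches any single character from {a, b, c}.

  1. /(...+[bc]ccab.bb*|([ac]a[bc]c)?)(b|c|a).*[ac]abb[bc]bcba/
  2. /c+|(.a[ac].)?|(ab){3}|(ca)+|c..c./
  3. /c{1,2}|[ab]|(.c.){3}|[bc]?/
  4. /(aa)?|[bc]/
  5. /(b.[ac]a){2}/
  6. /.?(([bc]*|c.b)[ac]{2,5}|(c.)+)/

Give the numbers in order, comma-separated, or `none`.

1 → no match — must end with 'bcba'
2 → no match
3 → no match
4 → no match
5 → no match — must start with 'b'
6 → match

6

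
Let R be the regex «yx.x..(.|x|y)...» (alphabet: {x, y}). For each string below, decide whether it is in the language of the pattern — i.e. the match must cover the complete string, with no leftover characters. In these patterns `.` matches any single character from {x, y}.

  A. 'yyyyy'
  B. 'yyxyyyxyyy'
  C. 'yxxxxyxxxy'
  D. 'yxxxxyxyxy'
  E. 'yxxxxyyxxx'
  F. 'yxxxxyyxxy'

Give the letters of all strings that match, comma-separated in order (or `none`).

C, D, E, F

A → no match — must start with 'yx'
B → no match — must start with 'yx'
C → match
D → match
E → match
F → match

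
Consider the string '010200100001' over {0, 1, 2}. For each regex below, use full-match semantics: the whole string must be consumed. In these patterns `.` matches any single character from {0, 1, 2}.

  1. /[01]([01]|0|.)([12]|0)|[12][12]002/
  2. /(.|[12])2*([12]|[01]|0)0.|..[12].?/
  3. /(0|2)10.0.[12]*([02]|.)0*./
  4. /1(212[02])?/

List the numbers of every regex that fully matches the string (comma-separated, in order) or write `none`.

1 → no match
2 → no match
3 → match
4 → no match — must start with '1'

3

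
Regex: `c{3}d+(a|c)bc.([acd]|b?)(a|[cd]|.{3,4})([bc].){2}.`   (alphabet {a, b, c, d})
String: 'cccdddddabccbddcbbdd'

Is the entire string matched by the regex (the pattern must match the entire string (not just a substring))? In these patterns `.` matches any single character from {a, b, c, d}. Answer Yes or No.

Yes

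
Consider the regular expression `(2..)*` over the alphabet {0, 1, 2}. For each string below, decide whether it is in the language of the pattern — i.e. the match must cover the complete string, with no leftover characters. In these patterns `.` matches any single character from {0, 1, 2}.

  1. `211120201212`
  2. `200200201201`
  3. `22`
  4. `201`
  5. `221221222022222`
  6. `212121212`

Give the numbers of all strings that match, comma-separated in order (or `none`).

2, 4

1 → no match
2 → match
3 → no match
4 → match
5 → no match
6 → no match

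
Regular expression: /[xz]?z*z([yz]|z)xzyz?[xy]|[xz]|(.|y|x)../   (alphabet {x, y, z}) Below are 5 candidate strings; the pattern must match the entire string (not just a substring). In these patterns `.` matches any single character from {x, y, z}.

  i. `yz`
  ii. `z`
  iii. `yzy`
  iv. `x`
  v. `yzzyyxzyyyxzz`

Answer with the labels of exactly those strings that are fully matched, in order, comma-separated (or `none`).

i → no match
ii → match
iii → match
iv → match
v → no match

ii, iii, iv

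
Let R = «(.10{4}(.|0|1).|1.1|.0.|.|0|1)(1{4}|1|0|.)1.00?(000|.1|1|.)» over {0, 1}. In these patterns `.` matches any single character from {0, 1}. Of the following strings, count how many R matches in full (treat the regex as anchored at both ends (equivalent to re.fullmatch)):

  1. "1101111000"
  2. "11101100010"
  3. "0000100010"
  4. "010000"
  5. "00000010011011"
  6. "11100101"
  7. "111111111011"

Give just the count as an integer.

1

1 → no match
2 → no match
3 → no match
4 → no match
5 → no match
6 → no match
7 → match
Total matched: 1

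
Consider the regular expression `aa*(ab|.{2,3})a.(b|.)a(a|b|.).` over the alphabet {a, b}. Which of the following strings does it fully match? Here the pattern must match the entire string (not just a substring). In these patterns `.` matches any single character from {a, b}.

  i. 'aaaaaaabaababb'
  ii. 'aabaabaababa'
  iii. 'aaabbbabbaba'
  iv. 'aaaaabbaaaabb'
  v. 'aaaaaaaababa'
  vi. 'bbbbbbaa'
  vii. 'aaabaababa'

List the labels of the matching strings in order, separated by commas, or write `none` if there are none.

i, iii, iv, v, vii

i → match
ii → no match
iii → match
iv → match
v → match
vi → no match — must start with 'a'
vii → match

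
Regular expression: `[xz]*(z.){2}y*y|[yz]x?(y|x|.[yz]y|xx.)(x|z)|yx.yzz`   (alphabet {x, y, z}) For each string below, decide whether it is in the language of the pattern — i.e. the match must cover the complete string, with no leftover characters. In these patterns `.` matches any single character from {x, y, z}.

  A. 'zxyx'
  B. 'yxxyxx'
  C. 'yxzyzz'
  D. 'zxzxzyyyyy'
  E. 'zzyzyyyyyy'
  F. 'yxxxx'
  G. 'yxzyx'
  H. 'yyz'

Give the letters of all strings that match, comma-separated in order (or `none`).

A, C, D, E, F, G, H

A. 'zxyx' → match
B. 'yxxyxx' → no match
C. 'yxzyzz' → match
D. 'zxzxzyyyyy' → match
E. 'zzyzyyyyyy' → match
F. 'yxxxx' → match
G. 'yxzyx' → match
H. 'yyz' → match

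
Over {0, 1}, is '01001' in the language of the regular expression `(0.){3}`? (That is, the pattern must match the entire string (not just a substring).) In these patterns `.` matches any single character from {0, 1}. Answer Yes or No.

No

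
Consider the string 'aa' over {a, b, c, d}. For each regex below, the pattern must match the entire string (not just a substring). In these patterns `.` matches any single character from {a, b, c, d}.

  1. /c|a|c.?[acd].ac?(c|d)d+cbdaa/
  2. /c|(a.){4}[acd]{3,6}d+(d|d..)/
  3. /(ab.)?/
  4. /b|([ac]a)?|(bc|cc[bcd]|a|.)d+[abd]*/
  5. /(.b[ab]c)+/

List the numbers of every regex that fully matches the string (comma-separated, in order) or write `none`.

1 → no match
2 → no match
3 → no match
4 → match
5 → no match — must end with 'c'

4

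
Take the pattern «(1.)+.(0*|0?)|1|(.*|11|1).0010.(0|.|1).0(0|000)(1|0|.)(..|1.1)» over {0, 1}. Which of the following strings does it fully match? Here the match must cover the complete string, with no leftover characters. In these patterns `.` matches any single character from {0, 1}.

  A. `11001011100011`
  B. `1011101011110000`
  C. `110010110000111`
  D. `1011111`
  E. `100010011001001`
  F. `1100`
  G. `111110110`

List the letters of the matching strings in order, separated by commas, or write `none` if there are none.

A, B, C, D, F, G

A → match
B → match
C → match
D → match
E → no match
F → match
G → match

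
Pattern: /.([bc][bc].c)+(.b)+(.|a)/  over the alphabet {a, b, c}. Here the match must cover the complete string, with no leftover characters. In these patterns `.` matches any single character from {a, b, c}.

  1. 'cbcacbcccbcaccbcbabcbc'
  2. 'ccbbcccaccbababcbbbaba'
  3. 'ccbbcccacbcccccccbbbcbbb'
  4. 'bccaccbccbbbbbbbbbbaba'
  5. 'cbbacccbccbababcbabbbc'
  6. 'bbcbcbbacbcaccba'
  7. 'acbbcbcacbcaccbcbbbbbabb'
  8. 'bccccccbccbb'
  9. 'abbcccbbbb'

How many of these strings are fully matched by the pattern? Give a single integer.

1 → match
2 → match
3 → match
4 → match
5 → match
6 → match
7 → match
8 → match
9 → match
Total matched: 9

9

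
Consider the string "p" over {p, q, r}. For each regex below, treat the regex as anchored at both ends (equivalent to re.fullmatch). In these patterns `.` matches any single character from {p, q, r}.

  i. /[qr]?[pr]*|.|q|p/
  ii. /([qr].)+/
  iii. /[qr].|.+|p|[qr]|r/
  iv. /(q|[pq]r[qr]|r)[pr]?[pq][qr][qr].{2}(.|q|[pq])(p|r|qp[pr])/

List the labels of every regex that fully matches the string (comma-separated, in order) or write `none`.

i, iii

i → match
ii → no match
iii → match
iv → no match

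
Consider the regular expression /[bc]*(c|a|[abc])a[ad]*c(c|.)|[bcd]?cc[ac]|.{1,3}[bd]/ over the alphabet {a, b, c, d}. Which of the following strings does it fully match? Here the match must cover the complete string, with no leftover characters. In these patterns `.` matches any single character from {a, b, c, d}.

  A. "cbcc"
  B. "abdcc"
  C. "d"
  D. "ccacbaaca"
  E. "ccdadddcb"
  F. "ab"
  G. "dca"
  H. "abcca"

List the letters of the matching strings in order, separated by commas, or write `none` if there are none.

F

A → no match
B → no match
C → no match
D → no match
E → no match
F → match
G → no match
H → no match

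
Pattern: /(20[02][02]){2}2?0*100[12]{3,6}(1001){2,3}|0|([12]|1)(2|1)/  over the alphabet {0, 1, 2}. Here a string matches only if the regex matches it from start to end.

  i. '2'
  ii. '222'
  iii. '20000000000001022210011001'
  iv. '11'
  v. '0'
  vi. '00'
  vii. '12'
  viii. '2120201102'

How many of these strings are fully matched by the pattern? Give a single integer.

3

i → no match
ii → no match
iii → no match
iv → match
v → match
vi → no match
vii → match
viii → no match
Total matched: 3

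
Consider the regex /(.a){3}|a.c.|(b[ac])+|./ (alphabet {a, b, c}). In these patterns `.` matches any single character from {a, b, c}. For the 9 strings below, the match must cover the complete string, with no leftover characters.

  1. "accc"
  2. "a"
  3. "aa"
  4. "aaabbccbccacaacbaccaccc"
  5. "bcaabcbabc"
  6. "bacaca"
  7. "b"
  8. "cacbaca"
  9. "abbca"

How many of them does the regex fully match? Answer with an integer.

1. "accc" → match
2. "a" → match
3. "aa" → no match
4 → no match
5. "bcaabcbabc" → no match
6. "bacaca" → match
7. "b" → match
8. "cacbaca" → no match
9. "abbca" → no match
Total matched: 4

4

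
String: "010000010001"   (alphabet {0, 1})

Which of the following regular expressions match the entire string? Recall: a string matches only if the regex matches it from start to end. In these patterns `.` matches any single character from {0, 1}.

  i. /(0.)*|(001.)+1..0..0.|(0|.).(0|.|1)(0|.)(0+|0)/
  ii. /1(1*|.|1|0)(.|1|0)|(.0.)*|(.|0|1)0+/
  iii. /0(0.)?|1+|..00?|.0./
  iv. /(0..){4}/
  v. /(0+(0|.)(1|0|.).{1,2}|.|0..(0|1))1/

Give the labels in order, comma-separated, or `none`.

i, iv

i → match
ii → no match
iii → no match
iv → match
v → no match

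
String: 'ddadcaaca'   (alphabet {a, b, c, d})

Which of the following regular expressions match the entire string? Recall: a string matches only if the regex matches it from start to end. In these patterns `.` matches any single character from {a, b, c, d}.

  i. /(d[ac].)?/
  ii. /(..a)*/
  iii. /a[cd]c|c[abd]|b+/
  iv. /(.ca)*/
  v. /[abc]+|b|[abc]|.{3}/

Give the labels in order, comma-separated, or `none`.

i → no match
ii → match
iii → no match
iv → no match
v → no match

ii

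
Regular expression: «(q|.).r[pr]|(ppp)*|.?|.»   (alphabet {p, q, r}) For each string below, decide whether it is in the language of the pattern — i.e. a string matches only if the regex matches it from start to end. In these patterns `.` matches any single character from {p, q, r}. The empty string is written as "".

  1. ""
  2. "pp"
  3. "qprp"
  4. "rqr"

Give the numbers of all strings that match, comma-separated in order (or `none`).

1, 3

1. "" → match
2. "pp" → no match
3. "qprp" → match
4. "rqr" → no match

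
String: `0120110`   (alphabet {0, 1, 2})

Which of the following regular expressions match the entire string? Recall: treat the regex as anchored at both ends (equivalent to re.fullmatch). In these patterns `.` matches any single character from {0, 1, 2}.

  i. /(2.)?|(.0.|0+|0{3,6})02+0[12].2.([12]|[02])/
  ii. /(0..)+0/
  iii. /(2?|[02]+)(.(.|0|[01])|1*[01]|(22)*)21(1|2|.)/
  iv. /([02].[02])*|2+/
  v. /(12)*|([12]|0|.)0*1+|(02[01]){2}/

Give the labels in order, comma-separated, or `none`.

i → no match
ii → match
iii → no match
iv → no match
v → no match

ii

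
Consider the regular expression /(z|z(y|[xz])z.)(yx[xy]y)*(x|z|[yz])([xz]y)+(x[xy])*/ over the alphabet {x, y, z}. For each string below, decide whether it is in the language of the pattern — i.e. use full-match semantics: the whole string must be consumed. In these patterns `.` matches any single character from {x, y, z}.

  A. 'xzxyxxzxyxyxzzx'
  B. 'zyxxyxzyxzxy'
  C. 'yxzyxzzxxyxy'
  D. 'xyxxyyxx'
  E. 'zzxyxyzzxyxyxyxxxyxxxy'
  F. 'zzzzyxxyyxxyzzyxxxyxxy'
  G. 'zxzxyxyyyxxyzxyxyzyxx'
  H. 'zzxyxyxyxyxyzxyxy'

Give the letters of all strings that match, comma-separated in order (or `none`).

G

A → no match — must start with 'z'
B → no match
C → no match — must start with 'z'
D → no match — must start with 'z'
E → no match
F → no match
G → match
H → no match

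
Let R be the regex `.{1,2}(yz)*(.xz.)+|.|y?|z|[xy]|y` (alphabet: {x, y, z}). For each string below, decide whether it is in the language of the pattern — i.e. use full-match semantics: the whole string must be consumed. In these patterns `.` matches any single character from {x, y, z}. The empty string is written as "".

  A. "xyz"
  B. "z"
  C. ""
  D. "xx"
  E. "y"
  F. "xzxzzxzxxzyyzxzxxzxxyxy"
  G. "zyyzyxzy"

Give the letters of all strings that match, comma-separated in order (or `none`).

A. "xyz" → no match
B. "z" → match
C. "" → match
D. "xx" → no match
E. "y" → match
F → no match
G. "zyyzyxzy" → match

B, C, E, G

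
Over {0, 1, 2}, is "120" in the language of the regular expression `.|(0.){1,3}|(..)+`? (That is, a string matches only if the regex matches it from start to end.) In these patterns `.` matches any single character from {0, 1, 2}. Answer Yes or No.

No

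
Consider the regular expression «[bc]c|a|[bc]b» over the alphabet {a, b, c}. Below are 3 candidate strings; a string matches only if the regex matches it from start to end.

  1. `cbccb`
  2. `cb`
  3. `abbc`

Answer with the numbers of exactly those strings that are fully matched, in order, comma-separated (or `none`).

1. `cbccb` → no match
2. `cb` → match
3. `abbc` → no match

2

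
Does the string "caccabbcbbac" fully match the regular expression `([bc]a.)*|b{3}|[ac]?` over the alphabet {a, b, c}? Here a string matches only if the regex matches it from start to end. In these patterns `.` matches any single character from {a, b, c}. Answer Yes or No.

No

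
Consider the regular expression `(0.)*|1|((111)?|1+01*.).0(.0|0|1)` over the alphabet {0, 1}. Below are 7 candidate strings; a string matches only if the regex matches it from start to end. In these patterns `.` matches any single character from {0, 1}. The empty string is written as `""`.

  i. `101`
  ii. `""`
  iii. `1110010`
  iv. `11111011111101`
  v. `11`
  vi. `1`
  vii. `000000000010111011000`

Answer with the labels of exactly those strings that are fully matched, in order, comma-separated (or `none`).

i, ii, iii, iv, vi

i → match
ii → match
iii → match
iv → match
v → no match
vi → match
vii → no match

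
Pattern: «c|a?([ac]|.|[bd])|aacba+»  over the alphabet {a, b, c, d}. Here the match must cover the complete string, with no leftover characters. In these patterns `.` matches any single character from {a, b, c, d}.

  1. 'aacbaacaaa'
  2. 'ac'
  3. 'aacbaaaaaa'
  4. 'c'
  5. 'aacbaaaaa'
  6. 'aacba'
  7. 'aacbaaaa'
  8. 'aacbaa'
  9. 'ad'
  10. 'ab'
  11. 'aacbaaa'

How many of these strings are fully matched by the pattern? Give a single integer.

10

1. 'aacbaacaaa' → no match
2. 'ac' → match
3. 'aacbaaaaaa' → match
4. 'c' → match
5. 'aacbaaaaa' → match
6. 'aacba' → match
7. 'aacbaaaa' → match
8. 'aacbaa' → match
9. 'ad' → match
10. 'ab' → match
11. 'aacbaaa' → match
Total matched: 10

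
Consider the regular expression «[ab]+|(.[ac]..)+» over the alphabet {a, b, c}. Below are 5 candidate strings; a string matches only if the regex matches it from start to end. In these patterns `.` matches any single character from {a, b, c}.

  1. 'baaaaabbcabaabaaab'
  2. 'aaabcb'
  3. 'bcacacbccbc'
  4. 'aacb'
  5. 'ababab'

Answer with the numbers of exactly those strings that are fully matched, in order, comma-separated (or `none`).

1 → no match
2 → no match
3 → no match
4 → match
5 → match

4, 5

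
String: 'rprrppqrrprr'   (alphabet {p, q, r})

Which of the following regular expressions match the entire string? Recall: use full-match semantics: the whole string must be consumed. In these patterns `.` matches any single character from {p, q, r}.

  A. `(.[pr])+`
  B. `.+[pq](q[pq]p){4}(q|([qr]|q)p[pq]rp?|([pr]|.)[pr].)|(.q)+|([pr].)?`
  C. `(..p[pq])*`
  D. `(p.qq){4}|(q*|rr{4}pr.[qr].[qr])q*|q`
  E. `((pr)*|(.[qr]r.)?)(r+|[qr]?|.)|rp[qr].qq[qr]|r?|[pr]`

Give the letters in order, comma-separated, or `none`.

A

A → match
B → no match
C → no match
D → no match
E → no match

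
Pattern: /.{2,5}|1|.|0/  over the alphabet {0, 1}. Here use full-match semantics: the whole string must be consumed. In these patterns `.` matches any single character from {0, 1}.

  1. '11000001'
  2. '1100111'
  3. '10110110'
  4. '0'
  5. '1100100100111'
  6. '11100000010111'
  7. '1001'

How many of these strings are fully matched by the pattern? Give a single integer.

1. '11000001' → no match
2. '1100111' → no match
3. '10110110' → no match
4. '0' → match
5 → no match
6 → no match
7. '1001' → match
Total matched: 2

2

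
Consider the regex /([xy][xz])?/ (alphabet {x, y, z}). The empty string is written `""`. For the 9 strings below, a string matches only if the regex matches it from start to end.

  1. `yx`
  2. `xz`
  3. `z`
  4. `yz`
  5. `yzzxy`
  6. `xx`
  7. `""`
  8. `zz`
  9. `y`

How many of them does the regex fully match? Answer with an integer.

5

1 → match
2 → match
3 → no match
4 → match
5 → no match
6 → match
7 → match
8 → no match
9 → no match
Total matched: 5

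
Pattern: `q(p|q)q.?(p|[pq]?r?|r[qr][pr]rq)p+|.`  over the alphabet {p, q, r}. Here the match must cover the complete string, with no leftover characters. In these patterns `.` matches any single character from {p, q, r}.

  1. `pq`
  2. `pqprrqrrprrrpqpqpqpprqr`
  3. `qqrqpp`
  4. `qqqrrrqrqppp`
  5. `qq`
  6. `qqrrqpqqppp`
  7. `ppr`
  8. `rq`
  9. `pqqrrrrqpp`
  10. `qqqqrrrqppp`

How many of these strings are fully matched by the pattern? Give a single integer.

1 → no match
2 → no match
3 → no match
4 → no match
5 → no match
6 → no match
7 → no match
8 → no match
9 → no match
10 → no match
Total matched: 0

0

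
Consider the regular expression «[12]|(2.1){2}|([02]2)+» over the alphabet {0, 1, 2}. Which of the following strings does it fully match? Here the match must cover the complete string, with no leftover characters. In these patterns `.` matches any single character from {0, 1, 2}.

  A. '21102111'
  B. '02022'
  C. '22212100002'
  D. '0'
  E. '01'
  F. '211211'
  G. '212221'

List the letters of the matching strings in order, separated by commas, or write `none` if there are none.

F

A. '21102111' → no match
B. '02022' → no match
C. '22212100002' → no match
D. '0' → no match
E. '01' → no match
F. '211211' → match
G. '212221' → no match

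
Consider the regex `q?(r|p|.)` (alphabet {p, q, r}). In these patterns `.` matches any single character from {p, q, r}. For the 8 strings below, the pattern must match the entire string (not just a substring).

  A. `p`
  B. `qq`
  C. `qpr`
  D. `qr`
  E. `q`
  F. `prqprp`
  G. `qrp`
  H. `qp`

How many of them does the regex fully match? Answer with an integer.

A → match
B → match
C → no match
D → match
E → match
F → no match
G → no match
H → match
Total matched: 5

5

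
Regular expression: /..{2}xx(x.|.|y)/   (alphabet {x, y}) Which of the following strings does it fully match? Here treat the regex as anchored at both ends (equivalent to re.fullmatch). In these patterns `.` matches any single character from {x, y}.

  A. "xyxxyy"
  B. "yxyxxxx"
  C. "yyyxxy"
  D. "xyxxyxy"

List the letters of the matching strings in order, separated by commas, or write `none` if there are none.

B, C

A → no match
B → match
C → match
D → no match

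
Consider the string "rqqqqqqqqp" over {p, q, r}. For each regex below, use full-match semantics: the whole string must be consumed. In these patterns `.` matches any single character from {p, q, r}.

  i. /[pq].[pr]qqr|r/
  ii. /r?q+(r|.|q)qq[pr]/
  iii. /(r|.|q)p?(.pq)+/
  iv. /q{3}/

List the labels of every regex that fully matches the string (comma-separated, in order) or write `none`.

i → no match
ii → match
iii → no match — must end with "pq"
iv → no match — must start with "q"

ii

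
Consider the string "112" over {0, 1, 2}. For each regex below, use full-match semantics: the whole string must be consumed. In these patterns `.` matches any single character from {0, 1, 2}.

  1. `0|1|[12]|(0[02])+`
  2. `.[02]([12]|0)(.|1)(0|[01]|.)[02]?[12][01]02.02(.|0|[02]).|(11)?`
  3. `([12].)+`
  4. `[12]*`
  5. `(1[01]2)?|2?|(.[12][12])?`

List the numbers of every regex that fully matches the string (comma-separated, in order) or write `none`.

1 → no match
2 → no match
3 → no match
4 → match
5 → match

4, 5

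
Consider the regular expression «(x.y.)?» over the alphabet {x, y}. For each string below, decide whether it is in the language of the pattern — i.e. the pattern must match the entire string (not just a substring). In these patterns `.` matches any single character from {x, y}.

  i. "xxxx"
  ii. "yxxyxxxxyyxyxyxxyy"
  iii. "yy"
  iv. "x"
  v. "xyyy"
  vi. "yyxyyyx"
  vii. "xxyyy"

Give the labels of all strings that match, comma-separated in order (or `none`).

i → no match
ii → no match
iii → no match
iv → no match
v → match
vi → no match
vii → no match

v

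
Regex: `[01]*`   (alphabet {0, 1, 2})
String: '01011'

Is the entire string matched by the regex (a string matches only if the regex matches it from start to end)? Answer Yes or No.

Yes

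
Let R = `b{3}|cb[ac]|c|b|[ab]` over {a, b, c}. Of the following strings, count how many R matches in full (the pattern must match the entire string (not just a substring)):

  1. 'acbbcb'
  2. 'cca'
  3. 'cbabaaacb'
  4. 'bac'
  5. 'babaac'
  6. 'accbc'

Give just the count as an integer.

0

1 → no match
2 → no match
3 → no match
4 → no match
5 → no match
6 → no match
Total matched: 0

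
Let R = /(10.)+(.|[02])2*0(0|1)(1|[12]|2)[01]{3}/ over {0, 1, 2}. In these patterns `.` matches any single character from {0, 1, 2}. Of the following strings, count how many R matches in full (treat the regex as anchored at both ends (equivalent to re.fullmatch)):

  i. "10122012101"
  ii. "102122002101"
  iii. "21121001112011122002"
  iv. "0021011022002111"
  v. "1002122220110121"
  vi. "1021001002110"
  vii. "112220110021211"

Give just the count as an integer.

3

i → match
ii → match
iii → no match — must start with "10"
iv → no match — must start with "10"
v → no match
vi → match
vii → no match — must start with "10"
Total matched: 3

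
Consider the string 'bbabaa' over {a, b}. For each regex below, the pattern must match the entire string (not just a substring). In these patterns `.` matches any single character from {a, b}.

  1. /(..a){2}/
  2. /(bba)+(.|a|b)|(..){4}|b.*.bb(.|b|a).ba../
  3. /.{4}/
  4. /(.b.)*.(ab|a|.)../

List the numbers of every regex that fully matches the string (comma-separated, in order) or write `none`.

1

1 → match
2 → no match
3 → no match
4 → no match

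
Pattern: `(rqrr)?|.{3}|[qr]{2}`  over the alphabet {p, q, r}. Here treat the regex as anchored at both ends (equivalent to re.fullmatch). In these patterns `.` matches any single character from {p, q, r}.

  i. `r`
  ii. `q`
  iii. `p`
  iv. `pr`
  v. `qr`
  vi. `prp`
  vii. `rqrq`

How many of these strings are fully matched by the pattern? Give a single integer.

2

i → no match
ii → no match
iii → no match
iv → no match
v → match
vi → match
vii → no match
Total matched: 2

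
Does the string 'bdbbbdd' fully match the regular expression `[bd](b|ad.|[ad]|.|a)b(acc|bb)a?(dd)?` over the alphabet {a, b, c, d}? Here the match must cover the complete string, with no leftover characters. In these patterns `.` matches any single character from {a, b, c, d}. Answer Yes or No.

Yes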